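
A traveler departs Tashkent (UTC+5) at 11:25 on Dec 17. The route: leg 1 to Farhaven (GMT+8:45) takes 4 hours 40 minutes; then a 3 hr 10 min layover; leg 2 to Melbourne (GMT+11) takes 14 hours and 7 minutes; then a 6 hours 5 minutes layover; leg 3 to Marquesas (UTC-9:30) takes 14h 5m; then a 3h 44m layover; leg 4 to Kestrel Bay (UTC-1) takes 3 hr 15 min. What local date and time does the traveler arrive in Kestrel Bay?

06:31 on Dec 19

Convert departure to UTC: 11:25 − 5:00 = 06:25 UTC on Dec 17.
Add 4 hours and 40 minutes leg 1 → 11:05 UTC.
Add 3 hours and 10 minutes layover in Farhaven → 14:15 UTC.
Add 14 hours and 7 minutes leg 2 → 04:22 UTC (Dec 18).
Add 6 hours and 5 minutes layover in Melbourne → 10:27 UTC.
Add 14 hours 5 minutes leg 3 → 00:32 UTC (Dec 19).
Add 3 hours and 44 minutes layover in Marquesas → 04:16 UTC.
Add 3 hours 15 minutes leg 4 → 07:31 UTC.
Kestrel Bay is UTC−1:00, so local arrival = 07:31 − 1:00 = 06:31 on Dec 19.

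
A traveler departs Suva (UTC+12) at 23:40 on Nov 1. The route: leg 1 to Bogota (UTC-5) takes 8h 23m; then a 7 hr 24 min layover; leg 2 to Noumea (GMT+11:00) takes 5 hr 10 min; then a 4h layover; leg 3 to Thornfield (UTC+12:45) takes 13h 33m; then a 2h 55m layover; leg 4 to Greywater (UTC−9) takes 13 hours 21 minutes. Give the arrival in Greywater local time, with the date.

Convert departure to UTC: 23:40 − 12:00 = 11:40 UTC on Nov 1.
Add 8 hours 23 minutes leg 1 → 20:03 UTC.
Add 7 hours and 24 minutes layover in Bogota → 03:27 UTC (Nov 2).
Add 5 hours 10 minutes leg 2 → 08:37 UTC.
Add 4 hours layover in Noumea → 12:37 UTC.
Add 13 hours 33 minutes leg 3 → 02:10 UTC (Nov 3).
Add 2 hours and 55 minutes layover in Thornfield → 05:05 UTC.
Add 13 hours 21 minutes leg 4 → 18:26 UTC.
Greywater is UTC−9:00, so local arrival = 18:26 − 9:00 = 09:26 on Nov 3.

09:26 on Nov 3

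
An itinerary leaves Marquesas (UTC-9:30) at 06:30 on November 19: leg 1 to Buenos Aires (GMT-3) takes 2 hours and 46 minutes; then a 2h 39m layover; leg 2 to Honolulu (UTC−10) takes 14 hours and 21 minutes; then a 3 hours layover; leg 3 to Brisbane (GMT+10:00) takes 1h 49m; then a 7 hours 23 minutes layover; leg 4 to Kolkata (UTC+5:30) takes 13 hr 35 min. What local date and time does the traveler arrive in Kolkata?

Convert departure to UTC: 06:30 + 9:30 = 16:00 UTC on Nov 19.
Add 2 hours and 46 minutes leg 1 → 18:46 UTC.
Add 2 hours 39 minutes layover in Buenos Aires → 21:25 UTC.
Add 14 hours 21 minutes leg 2 → 11:46 UTC (Nov 20).
Add 3 hours layover in Honolulu → 14:46 UTC.
Add 1 hour and 49 minutes leg 3 → 16:35 UTC.
Add 7 hours and 23 minutes layover in Brisbane → 23:58 UTC.
Add 13 hours and 35 minutes leg 4 → 13:33 UTC (Nov 21).
Kolkata is UTC+5:30, so local arrival = 13:33 + 5:30 = 19:03 on Nov 21.

19:03 on November 21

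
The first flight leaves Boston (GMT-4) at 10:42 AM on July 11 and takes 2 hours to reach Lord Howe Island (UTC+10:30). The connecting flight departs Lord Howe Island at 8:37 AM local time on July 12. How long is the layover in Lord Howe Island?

Convert departure to UTC: 10:42 AM + 4:00 = 2:42 PM UTC on Jul 11.
Add 2 hours flight time → 4:42 PM UTC.
Lord Howe Island is UTC+10:30, so local arrival = 4:42 PM + 10:30 = 3:12 AM on Jul 12.
Layover = 8:37 AM − 3:12 AM = 5 hours 25 minutes.

5 hours 25 minutes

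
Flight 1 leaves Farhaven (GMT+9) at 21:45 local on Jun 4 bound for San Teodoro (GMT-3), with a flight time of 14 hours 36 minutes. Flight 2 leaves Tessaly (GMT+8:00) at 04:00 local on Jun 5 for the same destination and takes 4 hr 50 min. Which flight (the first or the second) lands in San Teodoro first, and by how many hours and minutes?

the second, by 2 hours 31 minutes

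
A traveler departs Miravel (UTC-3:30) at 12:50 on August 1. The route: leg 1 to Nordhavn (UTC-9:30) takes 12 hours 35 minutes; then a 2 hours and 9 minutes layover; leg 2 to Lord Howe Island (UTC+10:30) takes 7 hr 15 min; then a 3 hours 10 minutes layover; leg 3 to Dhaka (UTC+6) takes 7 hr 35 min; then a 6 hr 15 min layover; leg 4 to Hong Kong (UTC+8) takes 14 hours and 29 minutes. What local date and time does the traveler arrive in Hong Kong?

Convert departure to UTC: 12:50 + 3:30 = 16:20 UTC on Aug 1.
Add 12 hours and 35 minutes leg 1 → 04:55 UTC (Aug 2).
Add 2 hours 9 minutes layover in Nordhavn → 07:04 UTC.
Add 7 hours 15 minutes leg 2 → 14:19 UTC.
Add 3 hours 10 minutes layover in Lord Howe Island → 17:29 UTC.
Add 7 hours 35 minutes leg 3 → 01:04 UTC (Aug 3).
Add 6 hours 15 minutes layover in Dhaka → 07:19 UTC.
Add 14 hours and 29 minutes leg 4 → 21:48 UTC.
Hong Kong is UTC+8:00, so local arrival = 21:48 + 8:00 = 05:48 on Aug 4.

05:48 on August 4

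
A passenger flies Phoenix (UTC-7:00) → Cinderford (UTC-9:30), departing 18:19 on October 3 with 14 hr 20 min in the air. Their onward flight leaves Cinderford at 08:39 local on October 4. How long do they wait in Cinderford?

Convert departure to UTC: 18:19 + 7:00 = 01:19 UTC on Oct 4.
Add 14 hours and 20 minutes flight time → 15:39 UTC.
Cinderford is UTC−9:30, so local arrival = 15:39 − 9:30 = 06:09 on Oct 4.
Layover = 08:39 − 06:09 = 2 hours 30 minutes.

2 hours 30 minutes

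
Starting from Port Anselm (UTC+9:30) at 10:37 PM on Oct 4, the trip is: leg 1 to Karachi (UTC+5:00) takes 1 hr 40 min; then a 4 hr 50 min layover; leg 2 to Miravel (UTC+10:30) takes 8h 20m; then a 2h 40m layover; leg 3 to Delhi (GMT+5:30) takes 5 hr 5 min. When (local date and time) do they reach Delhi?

5:12 PM on October 5

Convert departure to UTC: 10:37 PM − 9:30 = 1:07 PM UTC on Oct 4.
Add 1 hour and 40 minutes leg 1 → 2:47 PM UTC.
Add 4 hours 50 minutes layover in Karachi → 7:37 PM UTC.
Add 8 hours 20 minutes leg 2 → 3:57 AM UTC (Oct 5).
Add 2 hours 40 minutes layover in Miravel → 6:37 AM UTC.
Add 5 hours 5 minutes leg 3 → 11:42 AM UTC.
Delhi is UTC+5:30, so local arrival = 11:42 AM + 5:30 = 5:12 PM on Oct 5.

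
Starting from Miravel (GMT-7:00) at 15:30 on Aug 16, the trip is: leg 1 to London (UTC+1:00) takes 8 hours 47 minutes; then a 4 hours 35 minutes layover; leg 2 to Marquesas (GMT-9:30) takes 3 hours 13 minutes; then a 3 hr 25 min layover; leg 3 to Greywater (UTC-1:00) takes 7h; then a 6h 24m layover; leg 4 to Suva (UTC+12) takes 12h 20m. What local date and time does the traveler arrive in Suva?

08:14 on August 19

Convert departure to UTC: 15:30 + 7:00 = 22:30 UTC on Aug 16.
Add 8 hours and 47 minutes leg 1 → 07:17 UTC (Aug 17).
Add 4 hours and 35 minutes layover in London → 11:52 UTC.
Add 3 hours and 13 minutes leg 2 → 15:05 UTC.
Add 3 hours 25 minutes layover in Marquesas → 18:30 UTC.
Add 7 hours leg 3 → 01:30 UTC (Aug 18).
Add 6 hours and 24 minutes layover in Greywater → 07:54 UTC.
Add 12 hours 20 minutes leg 4 → 20:14 UTC.
Suva is UTC+12:00, so local arrival = 20:14 + 12:00 = 08:14 on Aug 19.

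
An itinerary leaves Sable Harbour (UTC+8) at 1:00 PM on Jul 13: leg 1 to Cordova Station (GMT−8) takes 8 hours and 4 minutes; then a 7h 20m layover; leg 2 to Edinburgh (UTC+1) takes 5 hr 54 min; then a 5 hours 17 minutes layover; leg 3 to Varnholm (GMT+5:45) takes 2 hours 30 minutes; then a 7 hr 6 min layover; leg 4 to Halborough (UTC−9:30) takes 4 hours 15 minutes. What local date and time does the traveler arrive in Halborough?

11:56 AM on July 14

Convert departure to UTC: 1:00 PM − 8:00 = 5:00 AM UTC on Jul 13.
Add 8 hours 4 minutes leg 1 → 1:04 PM UTC.
Add 7 hours and 20 minutes layover in Cordova Station → 8:24 PM UTC.
Add 5 hours 54 minutes leg 2 → 2:18 AM UTC (Jul 14).
Add 5 hours and 17 minutes layover in Edinburgh → 7:35 AM UTC.
Add 2 hours 30 minutes leg 3 → 10:05 AM UTC.
Add 7 hours 6 minutes layover in Varnholm → 5:11 PM UTC.
Add 4 hours and 15 minutes leg 4 → 9:26 PM UTC.
Halborough is UTC−9:30, so local arrival = 9:26 PM − 9:30 = 11:56 AM on Jul 14.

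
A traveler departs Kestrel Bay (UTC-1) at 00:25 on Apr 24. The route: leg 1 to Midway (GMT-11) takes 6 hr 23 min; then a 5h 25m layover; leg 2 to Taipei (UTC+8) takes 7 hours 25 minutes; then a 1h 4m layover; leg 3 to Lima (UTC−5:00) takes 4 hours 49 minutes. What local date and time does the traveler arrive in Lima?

Convert departure to UTC: 00:25 + 1:00 = 01:25 UTC on Apr 24.
Add 6 hours 23 minutes leg 1 → 07:48 UTC.
Add 5 hours and 25 minutes layover in Midway → 13:13 UTC.
Add 7 hours 25 minutes leg 2 → 20:38 UTC.
Add 1 hour and 4 minutes layover in Taipei → 21:42 UTC.
Add 4 hours 49 minutes leg 3 → 02:31 UTC (Apr 25).
Lima is UTC−5:00, so local arrival = 02:31 − 5:00 = 21:31 on Apr 24.

21:31 on April 24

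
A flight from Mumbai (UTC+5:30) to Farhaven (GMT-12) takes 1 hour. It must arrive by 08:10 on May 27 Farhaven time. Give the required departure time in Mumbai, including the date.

Target arrival in UTC: 08:10 + 12:00 = 20:10 on May 27.
Subtract 1 hour → departure 19:10 UTC on May 27.
Mumbai is UTC+5:30: 19:10 + 5:30 = 00:40 on May 28.

00:40 on May 28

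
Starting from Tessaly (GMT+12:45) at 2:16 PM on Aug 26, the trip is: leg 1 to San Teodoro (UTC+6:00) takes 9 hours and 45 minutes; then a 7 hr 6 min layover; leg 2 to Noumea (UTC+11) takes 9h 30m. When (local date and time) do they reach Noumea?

Convert departure to UTC: 2:16 PM − 12:45 = 1:31 AM UTC on Aug 26.
Add 9 hours 45 minutes leg 1 → 11:16 AM UTC.
Add 7 hours and 6 minutes layover in San Teodoro → 6:22 PM UTC.
Add 9 hours and 30 minutes leg 2 → 3:52 AM UTC (Aug 27).
Noumea is UTC+11:00, so local arrival = 3:52 AM + 11:00 = 2:52 PM on Aug 27.

2:52 PM on August 27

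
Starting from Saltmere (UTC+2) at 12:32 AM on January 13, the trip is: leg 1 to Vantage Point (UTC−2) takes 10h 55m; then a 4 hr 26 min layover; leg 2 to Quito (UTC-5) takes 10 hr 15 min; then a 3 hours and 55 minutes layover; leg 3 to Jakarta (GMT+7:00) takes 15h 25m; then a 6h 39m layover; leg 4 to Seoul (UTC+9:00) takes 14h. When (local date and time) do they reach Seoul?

1:07 AM on January 16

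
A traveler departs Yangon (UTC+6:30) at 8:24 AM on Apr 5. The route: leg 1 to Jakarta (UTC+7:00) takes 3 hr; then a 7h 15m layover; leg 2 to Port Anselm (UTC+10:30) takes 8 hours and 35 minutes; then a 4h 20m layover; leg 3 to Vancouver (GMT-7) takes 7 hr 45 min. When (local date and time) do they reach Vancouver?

1:49 AM on April 6

Convert departure to UTC: 8:24 AM − 6:30 = 1:54 AM UTC on Apr 5.
Add 3 hours leg 1 → 4:54 AM UTC.
Add 7 hours 15 minutes layover in Jakarta → 12:09 PM UTC.
Add 8 hours and 35 minutes leg 2 → 8:44 PM UTC.
Add 4 hours and 20 minutes layover in Port Anselm → 1:04 AM UTC (Apr 6).
Add 7 hours and 45 minutes leg 3 → 8:49 AM UTC.
Vancouver is UTC−7:00, so local arrival = 8:49 AM − 7:00 = 1:49 AM on Apr 6.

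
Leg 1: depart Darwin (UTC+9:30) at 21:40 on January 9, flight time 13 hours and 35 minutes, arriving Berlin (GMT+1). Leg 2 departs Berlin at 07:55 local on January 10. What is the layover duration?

Convert departure to UTC: 21:40 − 9:30 = 12:10 UTC on Jan 9.
Add 13 hours and 35 minutes flight time → 01:45 UTC (Jan 10).
Berlin is UTC+1:00, so local arrival = 01:45 + 1:00 = 02:45 on Jan 10.
Layover = 07:55 − 02:45 = 5 hours 10 minutes.

5 hours 10 minutes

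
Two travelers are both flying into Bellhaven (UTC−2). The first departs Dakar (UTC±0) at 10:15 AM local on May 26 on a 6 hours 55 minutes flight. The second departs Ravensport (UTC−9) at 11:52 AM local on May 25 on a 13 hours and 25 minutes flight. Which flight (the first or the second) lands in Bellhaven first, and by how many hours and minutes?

Flight 1 departs at 10:15 AM UTC (May 26).
+6 hours and 55 minutes → arrive 5:10 PM UTC on May 26.
Flight 2 in UTC: 11:52 AM + 9:00 = 8:52 PM on May 25.
+13 hours 25 minutes → arrive 10:17 AM UTC on May 26.
Flight 2 lands earlier by 6 hours 53 minutes.

the second, by 6 hours 53 minutes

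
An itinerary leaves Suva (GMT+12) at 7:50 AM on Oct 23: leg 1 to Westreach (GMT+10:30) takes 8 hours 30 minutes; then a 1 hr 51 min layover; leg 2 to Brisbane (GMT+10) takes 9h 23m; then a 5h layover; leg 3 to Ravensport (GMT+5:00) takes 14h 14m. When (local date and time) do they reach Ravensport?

Convert departure to UTC: 7:50 AM − 12:00 = 7:50 PM UTC on Oct 22.
Add 8 hours 30 minutes leg 1 → 4:20 AM UTC (Oct 23).
Add 1 hour and 51 minutes layover in Westreach → 6:11 AM UTC.
Add 9 hours 23 minutes leg 2 → 3:34 PM UTC.
Add 5 hours layover in Brisbane → 8:34 PM UTC.
Add 14 hours and 14 minutes leg 3 → 10:48 AM UTC (Oct 24).
Ravensport is UTC+5:00, so local arrival = 10:48 AM + 5:00 = 3:48 PM on Oct 24.

3:48 PM on Oct 24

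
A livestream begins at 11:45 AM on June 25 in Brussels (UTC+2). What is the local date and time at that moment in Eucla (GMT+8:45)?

Eucla is 6:45 ahead of Brussels.
Shift by the zone difference: 11:45 AM + 6:45 = 6:30 PM on Jun 25 in Eucla.

6:30 PM on June 25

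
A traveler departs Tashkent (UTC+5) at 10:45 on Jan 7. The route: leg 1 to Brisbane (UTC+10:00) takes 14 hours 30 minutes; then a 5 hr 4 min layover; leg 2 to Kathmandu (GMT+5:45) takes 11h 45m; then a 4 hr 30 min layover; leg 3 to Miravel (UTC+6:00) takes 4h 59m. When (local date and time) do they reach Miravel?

Convert departure to UTC: 10:45 − 5:00 = 05:45 UTC on Jan 7.
Add 14 hours and 30 minutes leg 1 → 20:15 UTC.
Add 5 hours and 4 minutes layover in Brisbane → 01:19 UTC (Jan 8).
Add 11 hours 45 minutes leg 2 → 13:04 UTC.
Add 4 hours and 30 minutes layover in Kathmandu → 17:34 UTC.
Add 4 hours 59 minutes leg 3 → 22:33 UTC.
Miravel is UTC+6:00, so local arrival = 22:33 + 6:00 = 04:33 on Jan 9.

04:33 on January 9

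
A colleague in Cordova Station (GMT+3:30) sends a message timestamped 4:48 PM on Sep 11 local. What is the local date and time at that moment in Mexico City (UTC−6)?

7:18 AM on Sep 11

In UTC: 4:48 PM − 3:30 = 1:18 PM on Sep 11.
Mexico City is UTC−6:00: 1:18 PM − 6:00 = 7:18 AM on Sep 11.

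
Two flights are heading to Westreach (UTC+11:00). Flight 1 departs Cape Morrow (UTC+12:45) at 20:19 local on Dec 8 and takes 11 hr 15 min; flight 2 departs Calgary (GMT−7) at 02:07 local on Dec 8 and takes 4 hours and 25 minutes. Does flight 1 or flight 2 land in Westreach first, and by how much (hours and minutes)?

Flight 1 in UTC: 20:19 − 12:45 = 07:34 on Dec 8.
+11 hours 15 minutes → arrive 18:49 UTC on Dec 8.
Flight 2 in UTC: 02:07 + 7:00 = 09:07 on Dec 8.
+4 hours 25 minutes → arrive 13:32 UTC on Dec 8.
Flight 2 lands earlier by 5 hours 17 minutes.

the second, by 5 hours 17 minutes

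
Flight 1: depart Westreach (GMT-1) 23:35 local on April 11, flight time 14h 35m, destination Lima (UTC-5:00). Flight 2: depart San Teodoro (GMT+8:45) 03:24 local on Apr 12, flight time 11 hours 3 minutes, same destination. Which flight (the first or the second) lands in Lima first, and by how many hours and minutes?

the second, by 9 hours 28 minutes

Flight 1 in UTC: 23:35 + 1:00 = 00:35 on Apr 12.
+14 hours and 35 minutes → arrive 15:10 UTC on Apr 12.
Flight 2 in UTC: 03:24 − 8:45 = 18:39 on Apr 11.
+11 hours 3 minutes → arrive 05:42 UTC on Apr 12.
Flight 2 lands earlier by 9 hours 28 minutes.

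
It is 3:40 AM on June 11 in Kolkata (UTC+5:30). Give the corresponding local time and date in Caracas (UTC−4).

Caracas is 9:30 behind Kolkata.
Shift by the zone difference: 3:40 AM − 9:30 = 6:10 PM on Jun 10 in Caracas.

6:10 PM on June 10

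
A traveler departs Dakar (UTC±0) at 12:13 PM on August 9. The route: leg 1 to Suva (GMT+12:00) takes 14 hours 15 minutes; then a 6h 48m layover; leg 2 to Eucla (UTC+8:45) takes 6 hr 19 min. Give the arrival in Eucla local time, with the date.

Dakar is at UTC+0, so departure is already 12:13 PM UTC on Aug 9.
Add 14 hours 15 minutes leg 1 → 2:28 AM UTC (Aug 10).
Add 6 hours and 48 minutes layover in Suva → 9:16 AM UTC.
Add 6 hours 19 minutes leg 2 → 3:35 PM UTC.
Eucla is UTC+8:45, so local arrival = 3:35 PM + 8:45 = 12:20 AM on Aug 11.

12:20 AM on August 11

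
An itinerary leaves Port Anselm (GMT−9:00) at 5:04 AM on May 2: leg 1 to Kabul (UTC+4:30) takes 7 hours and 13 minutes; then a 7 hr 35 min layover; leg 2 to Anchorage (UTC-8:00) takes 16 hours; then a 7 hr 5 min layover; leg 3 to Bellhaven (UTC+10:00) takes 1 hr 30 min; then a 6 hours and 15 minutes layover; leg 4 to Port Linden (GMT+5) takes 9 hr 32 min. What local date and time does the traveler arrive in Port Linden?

2:14 AM on May 5

Convert departure to UTC: 5:04 AM + 9:00 = 2:04 PM UTC on May 2.
Add 7 hours and 13 minutes leg 1 → 9:17 PM UTC.
Add 7 hours and 35 minutes layover in Kabul → 4:52 AM UTC (May 3).
Add 16 hours leg 2 → 8:52 PM UTC.
Add 7 hours 5 minutes layover in Anchorage → 3:57 AM UTC (May 4).
Add 1 hour 30 minutes leg 3 → 5:27 AM UTC.
Add 6 hours and 15 minutes layover in Bellhaven → 11:42 AM UTC.
Add 9 hours 32 minutes leg 4 → 9:14 PM UTC.
Port Linden is UTC+5:00, so local arrival = 9:14 PM + 5:00 = 2:14 AM on May 5.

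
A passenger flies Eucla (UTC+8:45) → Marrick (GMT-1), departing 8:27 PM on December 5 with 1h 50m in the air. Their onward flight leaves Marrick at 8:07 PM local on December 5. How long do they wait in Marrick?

Convert departure to UTC: 8:27 PM − 8:45 = 11:42 AM UTC on Dec 5.
Add 1 hour and 50 minutes flight time → 1:32 PM UTC.
Marrick is UTC−1:00, so local arrival = 1:32 PM − 1:00 = 12:32 PM on Dec 5.
Layover = 8:07 PM − 12:32 PM = 7 hours 35 minutes.

7 hours 35 minutes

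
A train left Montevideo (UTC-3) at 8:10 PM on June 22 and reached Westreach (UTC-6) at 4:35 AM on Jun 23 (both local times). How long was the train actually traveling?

Departure in UTC: 8:10 PM + 3:00 = 11:10 PM on Jun 22.
Arrival in UTC: 4:35 AM + 6:00 = 10:35 AM on Jun 23.
Elapsed = 10:35 AM − 11:10 PM (+1 day) = 11 hours 25 minutes.

11 hours 25 minutes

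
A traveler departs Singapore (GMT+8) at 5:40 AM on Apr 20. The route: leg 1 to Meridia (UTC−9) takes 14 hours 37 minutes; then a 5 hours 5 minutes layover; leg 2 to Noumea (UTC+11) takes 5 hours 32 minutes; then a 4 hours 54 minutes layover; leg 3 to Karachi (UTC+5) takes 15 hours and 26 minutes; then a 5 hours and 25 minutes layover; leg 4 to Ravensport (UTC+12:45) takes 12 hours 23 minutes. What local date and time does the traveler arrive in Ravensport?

Convert departure to UTC: 5:40 AM − 8:00 = 9:40 PM UTC on Apr 19.
Add 14 hours 37 minutes leg 1 → 12:17 PM UTC (Apr 20).
Add 5 hours 5 minutes layover in Meridia → 5:22 PM UTC.
Add 5 hours 32 minutes leg 2 → 10:54 PM UTC.
Add 4 hours 54 minutes layover in Noumea → 3:48 AM UTC (Apr 21).
Add 15 hours 26 minutes leg 3 → 7:14 PM UTC.
Add 5 hours and 25 minutes layover in Karachi → 12:39 AM UTC (Apr 22).
Add 12 hours and 23 minutes leg 4 → 1:02 PM UTC.
Ravensport is UTC+12:45, so local arrival = 1:02 PM + 12:45 = 1:47 AM on Apr 23.

1:47 AM on April 23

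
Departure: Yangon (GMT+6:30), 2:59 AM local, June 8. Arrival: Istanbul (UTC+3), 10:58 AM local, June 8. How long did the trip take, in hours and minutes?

11 hours 29 minutes

Istanbul is 3:30 behind Yangon.
Clock-face elapsed time (ignoring zones) is 7 hours 59 minutes.
Actual elapsed = 7 hours 59 minutes + 3:30 = 11 hours 29 minutes.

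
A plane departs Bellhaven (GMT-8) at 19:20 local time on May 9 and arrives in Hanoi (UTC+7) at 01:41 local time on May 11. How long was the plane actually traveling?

15 hours 21 minutes

Departure in UTC: 19:20 + 8:00 = 03:20 on May 10.
Arrival in UTC: 01:41 − 7:00 = 18:41 on May 10.
Elapsed = 18:41 − 03:20 = 15 hours 21 minutes.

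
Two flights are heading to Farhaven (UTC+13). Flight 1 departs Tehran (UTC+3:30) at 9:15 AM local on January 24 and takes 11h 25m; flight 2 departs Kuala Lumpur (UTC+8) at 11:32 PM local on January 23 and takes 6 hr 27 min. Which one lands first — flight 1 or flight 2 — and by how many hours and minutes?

the second, by 19 hours 11 minutes

Flight 1 in UTC: 9:15 AM − 3:30 = 5:45 AM on Jan 24.
+11 hours and 25 minutes → arrive 5:10 PM UTC on Jan 24.
Flight 2 in UTC: 11:32 PM − 8:00 = 3:32 PM on Jan 23.
+6 hours 27 minutes → arrive 9:59 PM UTC on Jan 23.
Flight 2 lands earlier by 19 hours 11 minutes.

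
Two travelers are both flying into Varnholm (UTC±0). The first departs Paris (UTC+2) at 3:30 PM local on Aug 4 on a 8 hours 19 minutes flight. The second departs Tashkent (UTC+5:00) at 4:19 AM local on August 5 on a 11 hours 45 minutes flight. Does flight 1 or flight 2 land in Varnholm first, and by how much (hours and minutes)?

Flight 1 in UTC: 3:30 PM − 2:00 = 1:30 PM on Aug 4.
+8 hours and 19 minutes → arrive 9:49 PM UTC on Aug 4.
Flight 2 in UTC: 4:19 AM − 5:00 = 11:19 PM on Aug 4.
+11 hours and 45 minutes → arrive 11:04 AM UTC on Aug 5.
Flight 1 lands earlier by 13 hours 15 minutes.

the first, by 13 hours 15 minutes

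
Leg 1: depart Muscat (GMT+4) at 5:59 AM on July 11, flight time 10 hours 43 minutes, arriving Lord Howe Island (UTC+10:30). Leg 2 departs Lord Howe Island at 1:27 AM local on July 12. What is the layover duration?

2 hours 15 minutes

Convert departure to UTC: 5:59 AM − 4:00 = 1:59 AM UTC on Jul 11.
Add 10 hours 43 minutes flight time → 12:42 PM UTC.
Lord Howe Island is UTC+10:30, so local arrival = 12:42 PM + 10:30 = 11:12 PM on Jul 11.
Layover = 1:27 AM − 11:12 PM (+1 day) = 2 hours 15 minutes.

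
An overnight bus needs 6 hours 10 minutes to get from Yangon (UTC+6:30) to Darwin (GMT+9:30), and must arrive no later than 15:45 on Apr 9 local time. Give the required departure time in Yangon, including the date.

06:35 on April 9

Target arrival in UTC: 15:45 − 9:30 = 06:15 on Apr 9.
Subtract 6 hours 10 minutes → departure 00:05 UTC on Apr 9.
Yangon is UTC+6:30: 00:05 + 6:30 = 06:35 on Apr 9.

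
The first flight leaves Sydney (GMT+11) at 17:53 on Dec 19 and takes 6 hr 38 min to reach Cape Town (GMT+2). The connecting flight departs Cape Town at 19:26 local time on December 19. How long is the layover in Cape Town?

3 hours 55 minutes

Convert departure to UTC: 17:53 − 11:00 = 06:53 UTC on Dec 19.
Add 6 hours 38 minutes flight time → 13:31 UTC.
Cape Town is UTC+2:00, so local arrival = 13:31 + 2:00 = 15:31 on Dec 19.
Layover = 19:26 − 15:31 = 3 hours 55 minutes.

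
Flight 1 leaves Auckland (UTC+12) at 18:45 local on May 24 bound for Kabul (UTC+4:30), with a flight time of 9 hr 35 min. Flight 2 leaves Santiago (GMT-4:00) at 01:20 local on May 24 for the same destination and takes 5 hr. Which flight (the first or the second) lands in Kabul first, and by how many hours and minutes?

Flight 1 in UTC: 18:45 − 12:00 = 06:45 on May 24.
+9 hours and 35 minutes → arrive 16:20 UTC on May 24.
Flight 2 in UTC: 01:20 + 4:00 = 05:20 on May 24.
+5 hours → arrive 10:20 UTC on May 24.
Flight 2 lands earlier by 6 hours.

the second, by 6 hours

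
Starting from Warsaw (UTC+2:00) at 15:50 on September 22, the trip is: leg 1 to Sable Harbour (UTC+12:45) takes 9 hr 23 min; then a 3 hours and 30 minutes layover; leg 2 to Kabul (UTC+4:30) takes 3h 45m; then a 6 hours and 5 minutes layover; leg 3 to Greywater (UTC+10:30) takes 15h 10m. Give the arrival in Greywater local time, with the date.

14:13 on Sep 24

Convert departure to UTC: 15:50 − 2:00 = 13:50 UTC on Sep 22.
Add 9 hours 23 minutes leg 1 → 23:13 UTC.
Add 3 hours and 30 minutes layover in Sable Harbour → 02:43 UTC (Sep 23).
Add 3 hours and 45 minutes leg 2 → 06:28 UTC.
Add 6 hours and 5 minutes layover in Kabul → 12:33 UTC.
Add 15 hours 10 minutes leg 3 → 03:43 UTC (Sep 24).
Greywater is UTC+10:30, so local arrival = 03:43 + 10:30 = 14:13 on Sep 24.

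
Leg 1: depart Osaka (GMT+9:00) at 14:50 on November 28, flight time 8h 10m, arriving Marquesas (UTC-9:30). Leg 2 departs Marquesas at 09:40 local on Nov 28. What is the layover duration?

Convert departure to UTC: 14:50 − 9:00 = 05:50 UTC on Nov 28.
Add 8 hours and 10 minutes flight time → 14:00 UTC.
Marquesas is UTC−9:30, so local arrival = 14:00 − 9:30 = 04:30 on Nov 28.
Layover = 09:40 − 04:30 = 5 hours 10 minutes.

5 hours 10 minutes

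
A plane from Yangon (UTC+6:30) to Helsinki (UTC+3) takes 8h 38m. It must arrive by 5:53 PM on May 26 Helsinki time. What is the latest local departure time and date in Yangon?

12:45 PM on May 26

Target arrival in UTC: 5:53 PM − 3:00 = 2:53 PM on May 26.
Subtract 8 hours 38 minutes → departure 6:15 AM UTC on May 26.
Yangon is UTC+6:30: 6:15 AM + 6:30 = 12:45 PM on May 26.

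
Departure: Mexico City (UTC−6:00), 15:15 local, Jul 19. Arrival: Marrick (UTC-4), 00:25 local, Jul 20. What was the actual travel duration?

Marrick is 2:00 ahead of Mexico City.
Clock-face elapsed time (ignoring zones) is 9 hours 10 minutes.
Actual elapsed = 9 hours 10 minutes − 2:00 = 7 hours 10 minutes.

7 hours 10 minutes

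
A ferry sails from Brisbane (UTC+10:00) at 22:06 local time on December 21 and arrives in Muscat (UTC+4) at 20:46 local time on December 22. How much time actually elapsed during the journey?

28 hours 40 minutes

Muscat is 6:00 behind Brisbane.
Clock-face elapsed time (ignoring zones) is 22 hours 40 minutes.
Actual elapsed = 22 hours 40 minutes + 6:00 = 28 hours 40 minutes.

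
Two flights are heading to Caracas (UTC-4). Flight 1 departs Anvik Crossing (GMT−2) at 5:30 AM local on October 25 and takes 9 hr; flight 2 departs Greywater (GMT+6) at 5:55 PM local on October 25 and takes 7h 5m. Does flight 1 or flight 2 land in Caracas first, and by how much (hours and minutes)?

Flight 1 in UTC: 5:30 AM + 2:00 = 7:30 AM on Oct 25.
+9 hours → arrive 4:30 PM UTC on Oct 25.
Flight 2 in UTC: 5:55 PM − 6:00 = 11:55 AM on Oct 25.
+7 hours and 5 minutes → arrive 7:00 PM UTC on Oct 25.
Flight 1 lands earlier by 2 hours 30 minutes.

the first, by 2 hours 30 minutes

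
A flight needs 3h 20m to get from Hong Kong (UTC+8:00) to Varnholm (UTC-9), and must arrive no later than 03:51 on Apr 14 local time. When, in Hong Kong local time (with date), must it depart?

Target arrival in UTC: 03:51 + 9:00 = 12:51 on Apr 14.
Subtract 3 hours 20 minutes → departure 09:31 UTC on Apr 14.
Hong Kong is UTC+8:00: 09:31 + 8:00 = 17:31 on Apr 14.

17:31 on April 14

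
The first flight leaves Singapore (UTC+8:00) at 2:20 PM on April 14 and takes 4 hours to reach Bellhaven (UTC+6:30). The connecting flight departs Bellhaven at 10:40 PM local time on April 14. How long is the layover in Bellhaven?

Convert departure to UTC: 2:20 PM − 8:00 = 6:20 AM UTC on Apr 14.
Add 4 hours flight time → 10:20 AM UTC.
Bellhaven is UTC+6:30, so local arrival = 10:20 AM + 6:30 = 4:50 PM on Apr 14.
Layover = 10:40 PM − 4:50 PM = 5 hours 50 minutes.

5 hours 50 minutes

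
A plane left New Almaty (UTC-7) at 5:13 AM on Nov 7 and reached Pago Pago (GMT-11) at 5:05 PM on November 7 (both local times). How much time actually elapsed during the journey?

Pago Pago is 4:00 behind New Almaty.
Clock-face elapsed time (ignoring zones) is 11 hours 52 minutes.
Actual elapsed = 11 hours 52 minutes + 4:00 = 15 hours 52 minutes.

15 hours 52 minutes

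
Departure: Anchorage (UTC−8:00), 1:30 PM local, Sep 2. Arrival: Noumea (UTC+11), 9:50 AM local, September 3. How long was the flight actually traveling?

1 hour 20 minutes

Noumea is 19:00 ahead of Anchorage.
Clock-face elapsed time (ignoring zones) is 20 hours 20 minutes.
Actual elapsed = 20 hours 20 minutes − 19:00 = 1 hour 20 minutes.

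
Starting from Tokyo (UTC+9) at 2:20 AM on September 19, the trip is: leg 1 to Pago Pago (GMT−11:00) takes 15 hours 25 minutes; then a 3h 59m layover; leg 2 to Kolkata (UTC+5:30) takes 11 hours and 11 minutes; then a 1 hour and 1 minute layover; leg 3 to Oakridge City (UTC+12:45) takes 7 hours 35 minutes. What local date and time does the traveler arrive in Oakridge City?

9:16 PM on September 20

Convert departure to UTC: 2:20 AM − 9:00 = 5:20 PM UTC on Sep 18.
Add 15 hours 25 minutes leg 1 → 8:45 AM UTC (Sep 19).
Add 3 hours and 59 minutes layover in Pago Pago → 12:44 PM UTC.
Add 11 hours and 11 minutes leg 2 → 11:55 PM UTC.
Add 1 hour 1 minute layover in Kolkata → 12:56 AM UTC (Sep 20).
Add 7 hours 35 minutes leg 3 → 8:31 AM UTC.
Oakridge City is UTC+12:45, so local arrival = 8:31 AM + 12:45 = 9:16 PM on Sep 20.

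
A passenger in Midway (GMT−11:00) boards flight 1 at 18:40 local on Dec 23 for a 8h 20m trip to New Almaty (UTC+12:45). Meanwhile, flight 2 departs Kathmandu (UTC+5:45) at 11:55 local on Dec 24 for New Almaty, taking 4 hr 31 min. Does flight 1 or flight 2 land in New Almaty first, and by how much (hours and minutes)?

Flight 1 in UTC: 18:40 + 11:00 = 05:40 on Dec 24.
+8 hours and 20 minutes → arrive 14:00 UTC on Dec 24.
Flight 2 in UTC: 11:55 − 5:45 = 06:10 on Dec 24.
+4 hours and 31 minutes → arrive 10:41 UTC on Dec 24.
Flight 2 lands earlier by 3 hours 19 minutes.

the second, by 3 hours 19 minutes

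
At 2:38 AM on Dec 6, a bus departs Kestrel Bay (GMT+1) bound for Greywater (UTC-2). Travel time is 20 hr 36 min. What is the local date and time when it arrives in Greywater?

8:14 PM on Dec 6

Greywater is 3:00 behind Kestrel Bay.
After 20 hours 36 minutes it is 11:14 PM in Kestrel Bay.
Shift by the zone difference: 11:14 PM − 3:00 = 8:14 PM on Dec 6 in Greywater.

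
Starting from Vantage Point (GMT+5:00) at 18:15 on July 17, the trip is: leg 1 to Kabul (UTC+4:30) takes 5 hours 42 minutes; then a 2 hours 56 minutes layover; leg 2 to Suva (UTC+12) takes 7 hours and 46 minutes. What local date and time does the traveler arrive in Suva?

Convert departure to UTC: 18:15 − 5:00 = 13:15 UTC on Jul 17.
Add 5 hours and 42 minutes leg 1 → 18:57 UTC.
Add 2 hours 56 minutes layover in Kabul → 21:53 UTC.
Add 7 hours and 46 minutes leg 2 → 05:39 UTC (Jul 18).
Suva is UTC+12:00, so local arrival = 05:39 + 12:00 = 17:39 on Jul 18.

17:39 on July 18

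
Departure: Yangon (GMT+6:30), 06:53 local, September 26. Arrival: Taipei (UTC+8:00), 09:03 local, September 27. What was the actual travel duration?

Taipei is 1:30 ahead of Yangon.
Clock-face elapsed time (ignoring zones) is 26 hours 10 minutes.
Actual elapsed = 26 hours 10 minutes − 1:30 = 24 hours 40 minutes.

24 hours 40 minutes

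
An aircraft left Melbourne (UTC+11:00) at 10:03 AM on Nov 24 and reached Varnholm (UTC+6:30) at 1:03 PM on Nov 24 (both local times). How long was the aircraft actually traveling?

7 hours 30 minutes

Varnholm is 4:30 behind Melbourne.
Clock-face elapsed time (ignoring zones) is 3 hours.
Actual elapsed = 3 hours + 4:30 = 7 hours 30 minutes.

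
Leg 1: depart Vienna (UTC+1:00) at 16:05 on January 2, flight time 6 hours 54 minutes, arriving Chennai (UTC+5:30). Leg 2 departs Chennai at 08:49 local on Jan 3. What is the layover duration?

Convert departure to UTC: 16:05 − 1:00 = 15:05 UTC on Jan 2.
Add 6 hours 54 minutes flight time → 21:59 UTC.
Chennai is UTC+5:30, so local arrival = 21:59 + 5:30 = 03:29 on Jan 3.
Layover = 08:49 − 03:29 = 5 hours 20 minutes.

5 hours 20 minutes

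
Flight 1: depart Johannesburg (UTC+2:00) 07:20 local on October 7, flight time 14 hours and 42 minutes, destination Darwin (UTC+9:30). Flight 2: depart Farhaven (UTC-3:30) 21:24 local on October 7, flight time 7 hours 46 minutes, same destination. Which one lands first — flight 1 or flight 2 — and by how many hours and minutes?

Flight 1 in UTC: 07:20 − 2:00 = 05:20 on Oct 7.
+14 hours 42 minutes → arrive 20:02 UTC on Oct 7.
Flight 2 in UTC: 21:24 + 3:30 = 00:54 on Oct 8.
+7 hours 46 minutes → arrive 08:40 UTC on Oct 8.
Flight 1 lands earlier by 12 hours 38 minutes.

the first, by 12 hours 38 minutes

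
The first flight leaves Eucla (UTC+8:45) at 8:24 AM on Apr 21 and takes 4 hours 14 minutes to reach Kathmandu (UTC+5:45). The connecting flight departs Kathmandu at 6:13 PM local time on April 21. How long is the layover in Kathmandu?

8 hours 35 minutes

Convert departure to UTC: 8:24 AM − 8:45 = 11:39 PM UTC on Apr 20.
Add 4 hours 14 minutes flight time → 3:53 AM UTC (Apr 21).
Kathmandu is UTC+5:45, so local arrival = 3:53 AM + 5:45 = 9:38 AM on Apr 21.
Layover = 6:13 PM − 9:38 AM = 8 hours 35 minutes.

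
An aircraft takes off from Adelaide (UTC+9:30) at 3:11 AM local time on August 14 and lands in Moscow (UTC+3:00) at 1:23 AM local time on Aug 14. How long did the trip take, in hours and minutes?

4 hours 42 minutes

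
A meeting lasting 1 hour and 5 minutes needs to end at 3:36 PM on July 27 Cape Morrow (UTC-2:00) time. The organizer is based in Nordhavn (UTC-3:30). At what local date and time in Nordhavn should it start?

Target end time in UTC: 3:36 PM + 2:00 = 5:36 PM on Jul 27.
Subtract 1 hour and 5 minutes → start 4:31 PM UTC on Jul 27.
Nordhavn is UTC−3:30: 4:31 PM − 3:30 = 1:01 PM on Jul 27.

1:01 PM on July 27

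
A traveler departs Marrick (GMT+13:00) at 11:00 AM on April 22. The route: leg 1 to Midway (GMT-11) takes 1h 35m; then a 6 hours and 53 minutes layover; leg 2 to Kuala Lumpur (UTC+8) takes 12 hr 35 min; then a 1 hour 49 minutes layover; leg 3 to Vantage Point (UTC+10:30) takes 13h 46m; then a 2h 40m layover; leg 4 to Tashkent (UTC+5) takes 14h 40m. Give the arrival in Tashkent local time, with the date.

8:58 AM on Apr 24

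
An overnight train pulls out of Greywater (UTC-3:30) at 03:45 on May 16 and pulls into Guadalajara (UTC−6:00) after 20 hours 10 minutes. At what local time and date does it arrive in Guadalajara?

21:25 on May 16

Convert departure to UTC: 03:45 + 3:30 = 07:15 UTC on May 16.
Add 20 hours 10 minutes travel time → 03:25 UTC (May 17).
Guadalajara is UTC−6:00, so local arrival = 03:25 − 6:00 = 21:25 on May 16.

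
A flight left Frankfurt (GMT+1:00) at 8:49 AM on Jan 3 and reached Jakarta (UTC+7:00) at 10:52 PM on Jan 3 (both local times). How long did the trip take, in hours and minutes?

Jakarta is 6:00 ahead of Frankfurt.
Clock-face elapsed time (ignoring zones) is 14 hours 3 minutes.
Actual elapsed = 14 hours 3 minutes − 6:00 = 8 hours 3 minutes.

8 hours 3 minutes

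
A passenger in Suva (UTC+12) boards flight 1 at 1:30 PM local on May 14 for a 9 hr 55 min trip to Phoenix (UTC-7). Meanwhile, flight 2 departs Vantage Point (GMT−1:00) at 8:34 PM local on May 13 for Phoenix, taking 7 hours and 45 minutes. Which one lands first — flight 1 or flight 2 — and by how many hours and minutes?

Flight 1 in UTC: 1:30 PM − 12:00 = 1:30 AM on May 14.
+9 hours 55 minutes → arrive 11:25 AM UTC on May 14.
Flight 2 in UTC: 8:34 PM + 1:00 = 9:34 PM on May 13.
+7 hours 45 minutes → arrive 5:19 AM UTC on May 14.
Flight 2 lands earlier by 6 hours 6 minutes.

the second, by 6 hours 6 minutes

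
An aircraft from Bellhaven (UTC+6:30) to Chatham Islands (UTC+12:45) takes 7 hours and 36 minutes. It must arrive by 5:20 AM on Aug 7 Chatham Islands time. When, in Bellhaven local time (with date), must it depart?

3:29 PM on August 6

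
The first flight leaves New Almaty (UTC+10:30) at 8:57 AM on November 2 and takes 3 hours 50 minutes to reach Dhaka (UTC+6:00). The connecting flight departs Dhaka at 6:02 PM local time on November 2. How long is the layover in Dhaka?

9 hours 45 minutes

Convert departure to UTC: 8:57 AM − 10:30 = 10:27 PM UTC on Nov 1.
Add 3 hours 50 minutes flight time → 2:17 AM UTC (Nov 2).
Dhaka is UTC+6:00, so local arrival = 2:17 AM + 6:00 = 8:17 AM on Nov 2.
Layover = 6:02 PM − 8:17 AM = 9 hours 45 minutes.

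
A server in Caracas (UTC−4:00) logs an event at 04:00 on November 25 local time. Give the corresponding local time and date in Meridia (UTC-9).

23:00 on November 24

In UTC: 04:00 + 4:00 = 08:00 on Nov 25.
Meridia is UTC−9:00: 08:00 − 9:00 = 23:00 on Nov 24.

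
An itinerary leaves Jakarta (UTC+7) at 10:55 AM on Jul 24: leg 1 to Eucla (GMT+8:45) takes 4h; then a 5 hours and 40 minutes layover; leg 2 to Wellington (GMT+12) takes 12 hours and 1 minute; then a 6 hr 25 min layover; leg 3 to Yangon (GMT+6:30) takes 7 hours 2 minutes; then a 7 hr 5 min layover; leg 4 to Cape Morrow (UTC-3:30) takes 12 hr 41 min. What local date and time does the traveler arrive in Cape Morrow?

7:19 AM on Jul 26

Convert departure to UTC: 10:55 AM − 7:00 = 3:55 AM UTC on Jul 24.
Add 4 hours leg 1 → 7:55 AM UTC.
Add 5 hours and 40 minutes layover in Eucla → 1:35 PM UTC.
Add 12 hours and 1 minute leg 2 → 1:36 AM UTC (Jul 25).
Add 6 hours and 25 minutes layover in Wellington → 8:01 AM UTC.
Add 7 hours 2 minutes leg 3 → 3:03 PM UTC.
Add 7 hours 5 minutes layover in Yangon → 10:08 PM UTC.
Add 12 hours 41 minutes leg 4 → 10:49 AM UTC (Jul 26).
Cape Morrow is UTC−3:30, so local arrival = 10:49 AM − 3:30 = 7:19 AM on Jul 26.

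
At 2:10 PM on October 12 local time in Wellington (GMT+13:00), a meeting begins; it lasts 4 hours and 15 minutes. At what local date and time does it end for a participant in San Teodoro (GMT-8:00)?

Convert start to UTC: 2:10 PM − 13:00 = 1:10 AM UTC on Oct 12.
Add 4 hours and 15 minutes duration → 5:25 AM UTC.
San Teodoro is UTC−8:00, so local end time = 5:25 AM − 8:00 = 9:25 PM on Oct 11.

9:25 PM on Oct 11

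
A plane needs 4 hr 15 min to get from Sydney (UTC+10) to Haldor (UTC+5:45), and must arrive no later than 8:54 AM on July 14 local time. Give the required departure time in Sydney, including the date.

8:54 AM on Jul 14

Target arrival in UTC: 8:54 AM − 5:45 = 3:09 AM on Jul 14.
Subtract 4 hours 15 minutes → departure 10:54 PM UTC on Jul 13.
Sydney is UTC+10:00: 10:54 PM + 10:00 = 8:54 AM on Jul 14.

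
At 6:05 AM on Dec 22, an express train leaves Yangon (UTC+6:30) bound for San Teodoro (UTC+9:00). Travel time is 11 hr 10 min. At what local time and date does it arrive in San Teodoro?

7:45 PM on December 22

Convert departure to UTC: 6:05 AM − 6:30 = 11:35 PM UTC on Dec 21.
Add 11 hours and 10 minutes travel time → 10:45 AM UTC (Dec 22).
San Teodoro is UTC+9:00, so local arrival = 10:45 AM + 9:00 = 7:45 PM on Dec 22.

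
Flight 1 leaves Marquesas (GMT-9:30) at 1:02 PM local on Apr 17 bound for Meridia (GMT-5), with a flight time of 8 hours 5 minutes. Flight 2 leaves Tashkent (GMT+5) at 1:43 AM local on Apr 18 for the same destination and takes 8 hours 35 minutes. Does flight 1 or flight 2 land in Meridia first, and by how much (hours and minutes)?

Flight 1 in UTC: 1:02 PM + 9:30 = 10:32 PM on Apr 17.
+8 hours and 5 minutes → arrive 6:37 AM UTC on Apr 18.
Flight 2 in UTC: 1:43 AM − 5:00 = 8:43 PM on Apr 17.
+8 hours 35 minutes → arrive 5:18 AM UTC on Apr 18.
Flight 2 lands earlier by 1 hour 19 minutes.

the second, by 1 hour 19 minutes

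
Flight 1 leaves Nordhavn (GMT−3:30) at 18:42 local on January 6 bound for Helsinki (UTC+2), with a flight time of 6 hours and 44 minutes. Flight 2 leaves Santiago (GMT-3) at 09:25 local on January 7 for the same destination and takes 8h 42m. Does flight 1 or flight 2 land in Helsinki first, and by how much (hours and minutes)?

Flight 1 in UTC: 18:42 + 3:30 = 22:12 on Jan 6.
+6 hours and 44 minutes → arrive 04:56 UTC on Jan 7.
Flight 2 in UTC: 09:25 + 3:00 = 12:25 on Jan 7.
+8 hours 42 minutes → arrive 21:07 UTC on Jan 7.
Flight 1 lands earlier by 16 hours 11 minutes.

the first, by 16 hours 11 minutes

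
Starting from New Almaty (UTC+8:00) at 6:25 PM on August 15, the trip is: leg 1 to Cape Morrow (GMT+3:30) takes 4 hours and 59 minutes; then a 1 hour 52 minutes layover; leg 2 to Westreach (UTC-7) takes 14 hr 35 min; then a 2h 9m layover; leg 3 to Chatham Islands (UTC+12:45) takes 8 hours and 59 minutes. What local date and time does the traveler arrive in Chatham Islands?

Convert departure to UTC: 6:25 PM − 8:00 = 10:25 AM UTC on Aug 15.
Add 4 hours 59 minutes leg 1 → 3:24 PM UTC.
Add 1 hour 52 minutes layover in Cape Morrow → 5:16 PM UTC.
Add 14 hours and 35 minutes leg 2 → 7:51 AM UTC (Aug 16).
Add 2 hours 9 minutes layover in Westreach → 10:00 AM UTC.
Add 8 hours 59 minutes leg 3 → 6:59 PM UTC.
Chatham Islands is UTC+12:45, so local arrival = 6:59 PM + 12:45 = 7:44 AM on Aug 17.

7:44 AM on August 17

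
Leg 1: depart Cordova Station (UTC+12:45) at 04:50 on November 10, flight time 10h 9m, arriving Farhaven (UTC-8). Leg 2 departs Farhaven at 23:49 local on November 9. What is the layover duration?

5 hours 35 minutes

Convert departure to UTC: 04:50 − 12:45 = 16:05 UTC on Nov 9.
Add 10 hours 9 minutes flight time → 02:14 UTC (Nov 10).
Farhaven is UTC−8:00, so local arrival = 02:14 − 8:00 = 18:14 on Nov 9.
Layover = 23:49 − 18:14 = 5 hours 35 minutes.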